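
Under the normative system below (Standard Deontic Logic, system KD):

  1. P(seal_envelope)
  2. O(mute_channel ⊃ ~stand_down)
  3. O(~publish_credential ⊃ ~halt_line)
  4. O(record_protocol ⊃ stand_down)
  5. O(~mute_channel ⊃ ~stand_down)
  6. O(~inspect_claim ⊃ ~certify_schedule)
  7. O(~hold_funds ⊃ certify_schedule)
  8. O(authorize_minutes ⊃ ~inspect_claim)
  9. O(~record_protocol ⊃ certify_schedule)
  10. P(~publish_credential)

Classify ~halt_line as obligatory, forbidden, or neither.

Neither

Premise 3 is O(~publish_credential ⊃ ~halt_line), but O(~publish_credential) is not derivable from the premises (the permission P(~publish_credential) asserts only ~O(publish_credential), not O(~publish_credential)), so it does not yield O(~halt_line).
No premise or chain of K-axiom applications forces O(~halt_line), and none forces O(halt_line). So ~halt_line is neither obligatory nor forbidden under these norms.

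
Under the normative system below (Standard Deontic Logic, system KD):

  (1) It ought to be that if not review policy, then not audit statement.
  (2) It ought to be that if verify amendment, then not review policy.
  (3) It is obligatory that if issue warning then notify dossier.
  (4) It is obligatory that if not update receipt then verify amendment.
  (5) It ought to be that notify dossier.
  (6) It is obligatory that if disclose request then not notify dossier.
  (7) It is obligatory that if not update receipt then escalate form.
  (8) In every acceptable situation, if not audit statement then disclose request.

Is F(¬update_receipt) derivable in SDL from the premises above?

Yes

Premise 5 gives O(notify_dossier).
Premise 6, O(disclose_request → ¬notify_dossier), contraposes to O(notify_dossier → ¬disclose_request); with O(notify_dossier) we get O(¬disclose_request).
Premise 8, O(¬audit_statement → disclose_request), contraposes to O(¬disclose_request → audit_statement); with O(¬disclose_request) we get O(audit_statement).
Premise 1 is O(¬review_policy → ¬audit_statement); contrapositively O(audit_statement → review_policy). Since O(audit_statement) holds, K gives O(review_policy).
Premise 2, O(verify_amendment → ¬review_policy), contraposes to O(review_policy → ¬verify_amendment); with O(review_policy) we get O(¬verify_amendment).
The contrapositive of premise 4 (O(¬update_receipt → verify_amendment)) is O(¬verify_amendment → update_receipt), and O(¬verify_amendment) is already established, so O(update_receipt).
Premises 3, 7 do not contribute to this derivation.
So O(update_receipt) holds, i.e. F(¬update_receipt). The claim follows.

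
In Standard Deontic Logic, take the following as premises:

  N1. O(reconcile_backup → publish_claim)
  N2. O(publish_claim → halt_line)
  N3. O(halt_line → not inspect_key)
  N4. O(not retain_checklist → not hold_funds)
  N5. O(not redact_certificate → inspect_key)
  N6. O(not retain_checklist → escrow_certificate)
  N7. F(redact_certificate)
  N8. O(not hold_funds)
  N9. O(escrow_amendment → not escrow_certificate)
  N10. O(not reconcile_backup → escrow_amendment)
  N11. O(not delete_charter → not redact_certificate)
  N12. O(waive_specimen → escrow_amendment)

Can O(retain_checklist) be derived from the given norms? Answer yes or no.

F(redact_certificate) at premise 7 means O(not redact_certificate).
From O(not redact_certificate) and premise 5, O(not redact_certificate → inspect_key), we obtain O(inspect_key).
The contrapositive of premise 3 (O(halt_line → not inspect_key)) is O(inspect_key → not halt_line), and O(inspect_key) is already established, so O(not halt_line).
The contrapositive of premise 2 (O(publish_claim → halt_line)) is O(not halt_line → not publish_claim), and O(not halt_line) is already established, so O(not publish_claim).
Premise 1, O(reconcile_backup → publish_claim), contraposes to O(not publish_claim → not reconcile_backup); with O(not publish_claim) we get O(not reconcile_backup).
Premise 10 is O(not reconcile_backup → escrow_amendment); since O(not reconcile_backup), deontic closure gives O(escrow_amendment).
From O(escrow_amendment) and premise 9, O(escrow_amendment → not escrow_certificate), we obtain O(not escrow_certificate).
The contrapositive of premise 6 (O(not retain_checklist → escrow_certificate)) is O(not escrow_certificate → retain_checklist), and O(not escrow_certificate) is already established, so O(retain_checklist).
Premises 4, 8, 11, 12 do not contribute to this derivation.
So O(retain_checklist) follows.

Yes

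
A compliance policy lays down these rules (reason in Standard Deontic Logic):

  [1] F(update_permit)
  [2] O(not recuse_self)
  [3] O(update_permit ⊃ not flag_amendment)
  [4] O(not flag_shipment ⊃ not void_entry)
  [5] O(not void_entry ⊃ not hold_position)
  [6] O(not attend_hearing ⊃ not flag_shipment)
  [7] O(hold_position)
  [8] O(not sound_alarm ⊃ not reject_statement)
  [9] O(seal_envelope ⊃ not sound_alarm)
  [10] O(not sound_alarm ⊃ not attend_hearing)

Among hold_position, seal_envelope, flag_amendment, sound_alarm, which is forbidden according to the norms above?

Premise 7 gives O(hold_position).
Premise 5, O(not void_entry ⊃ not hold_position), contraposes to O(hold_position ⊃ void_entry); with O(hold_position) we get O(void_entry).
Premise 4, O(not flag_shipment ⊃ not void_entry), contraposes to O(void_entry ⊃ flag_shipment); with O(void_entry) we get O(flag_shipment).
Premise 6, O(not attend_hearing ⊃ not flag_shipment), contraposes to O(flag_shipment ⊃ attend_hearing); with O(flag_shipment) we get O(attend_hearing).
Premise 10, O(not sound_alarm ⊃ not attend_hearing), contraposes to O(attend_hearing ⊃ sound_alarm); with O(attend_hearing) we get O(sound_alarm).
Premise 9 is O(seal_envelope ⊃ not sound_alarm); contrapositively O(sound_alarm ⊃ not seal_envelope). Since O(sound_alarm) holds, K gives O(not seal_envelope).
So O(not seal_envelope) holds, i.e. seal_envelope is forbidden. None of the other listed options is forbidden under the premises.

seal_envelope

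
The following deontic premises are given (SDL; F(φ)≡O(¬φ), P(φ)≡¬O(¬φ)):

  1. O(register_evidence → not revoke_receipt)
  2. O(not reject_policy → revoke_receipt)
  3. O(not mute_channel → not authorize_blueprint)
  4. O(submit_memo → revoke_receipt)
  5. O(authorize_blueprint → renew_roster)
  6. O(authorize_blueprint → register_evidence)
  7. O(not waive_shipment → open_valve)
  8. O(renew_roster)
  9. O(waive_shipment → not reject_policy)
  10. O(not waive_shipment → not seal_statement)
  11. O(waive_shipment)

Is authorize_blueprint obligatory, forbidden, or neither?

Premise 11 gives O(waive_shipment).
Premise 9 is O(waive_shipment → not reject_policy); since O(waive_shipment), deontic closure gives O(not reject_policy).
From O(not reject_policy) and premise 2, O(not reject_policy → revoke_receipt), we obtain O(revoke_receipt).
Premise 1, O(register_evidence → not revoke_receipt), contraposes to O(revoke_receipt → not register_evidence); with O(revoke_receipt) we get O(not register_evidence).
The contrapositive of premise 6 (O(authorize_blueprint → register_evidence)) is O(not register_evidence → not authorize_blueprint), and O(not register_evidence) is already established, so O(not authorize_blueprint).
Premises 3, 4, 5, 7, 8, 10 do not contribute to this derivation.
Thus O(not authorize_blueprint), which is F(authorize_blueprint): authorize_blueprint is forbidden.

Forbidden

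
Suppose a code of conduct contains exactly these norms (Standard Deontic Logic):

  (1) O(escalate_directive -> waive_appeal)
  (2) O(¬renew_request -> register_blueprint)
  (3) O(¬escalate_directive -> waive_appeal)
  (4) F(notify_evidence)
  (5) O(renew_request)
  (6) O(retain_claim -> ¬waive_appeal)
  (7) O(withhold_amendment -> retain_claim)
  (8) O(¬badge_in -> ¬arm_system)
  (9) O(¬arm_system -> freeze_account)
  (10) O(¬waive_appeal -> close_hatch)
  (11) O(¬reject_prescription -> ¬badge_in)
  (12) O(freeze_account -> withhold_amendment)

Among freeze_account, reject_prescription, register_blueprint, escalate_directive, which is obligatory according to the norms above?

reject_prescription

Premises 3 and 1 cover both cases: O(¬escalate_directive -> waive_appeal) and O(escalate_directive -> waive_appeal). Since ¬escalate_directive ∨ escalate_directive is a tautology, O(waive_appeal) follows.
The contrapositive of premise 6 (O(retain_claim -> ¬waive_appeal)) is O(waive_appeal -> ¬retain_claim), and O(waive_appeal) is already established, so O(¬retain_claim).
Premise 7 is O(withhold_amendment -> retain_claim); contrapositively O(¬retain_claim -> ¬withhold_amendment). Since O(¬retain_claim) holds, K gives O(¬withhold_amendment).
Premise 12, O(freeze_account -> withhold_amendment), contraposes to O(¬withhold_amendment -> ¬freeze_account); with O(¬withhold_amendment) we get O(¬freeze_account).
Premise 9 is O(¬arm_system -> freeze_account); contrapositively O(¬freeze_account -> arm_system). Since O(¬freeze_account) holds, K gives O(arm_system).
The contrapositive of premise 8 (O(¬badge_in -> ¬arm_system)) is O(arm_system -> badge_in), and O(arm_system) is already established, so O(badge_in).
The contrapositive of premise 11 (O(¬reject_prescription -> ¬badge_in)) is O(badge_in -> reject_prescription), and O(badge_in) is already established, so O(reject_prescription).
So O(reject_prescription) holds — reject_prescription is obligatory. None of the other listed options is made obligatory by any chain of premises.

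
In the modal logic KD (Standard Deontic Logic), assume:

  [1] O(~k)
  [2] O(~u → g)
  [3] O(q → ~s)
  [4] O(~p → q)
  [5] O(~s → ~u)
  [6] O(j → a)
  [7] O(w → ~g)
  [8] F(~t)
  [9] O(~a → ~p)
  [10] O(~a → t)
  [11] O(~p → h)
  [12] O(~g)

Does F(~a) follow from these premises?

Yes

Premise 12 states O(~g) outright.
Premise 2, O(~u → g), contraposes to O(~g → u); with O(~g) we get O(u).
Premise 5 is O(~s → ~u); contrapositively O(u → s). Since O(u) holds, K gives O(s).
The contrapositive of premise 3 (O(q → ~s)) is O(s → ~q), and O(s) is already established, so O(~q).
Premise 4, O(~p → q), contraposes to O(~q → p); with O(~q) we get O(p).
The contrapositive of premise 9 (O(~a → ~p)) is O(p → a), and O(p) is already established, so O(a).
Premises 1, 6, 7, 8, 10, 11 do not contribute to this derivation.
So O(a) holds, i.e. F(~a). The claim follows.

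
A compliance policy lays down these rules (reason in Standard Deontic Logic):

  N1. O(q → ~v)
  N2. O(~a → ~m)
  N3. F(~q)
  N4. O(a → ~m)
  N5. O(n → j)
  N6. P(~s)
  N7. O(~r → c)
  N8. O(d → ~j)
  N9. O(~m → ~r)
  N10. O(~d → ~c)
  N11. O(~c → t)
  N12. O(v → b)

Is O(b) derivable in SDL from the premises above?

Premise 12 is O(v → b), but O(v) is not derivable from the premises, so it does not yield O(b).
No other premise forces O(b). An ideal world satisfying every premise can still have b false, so O(b) is not derivable.

No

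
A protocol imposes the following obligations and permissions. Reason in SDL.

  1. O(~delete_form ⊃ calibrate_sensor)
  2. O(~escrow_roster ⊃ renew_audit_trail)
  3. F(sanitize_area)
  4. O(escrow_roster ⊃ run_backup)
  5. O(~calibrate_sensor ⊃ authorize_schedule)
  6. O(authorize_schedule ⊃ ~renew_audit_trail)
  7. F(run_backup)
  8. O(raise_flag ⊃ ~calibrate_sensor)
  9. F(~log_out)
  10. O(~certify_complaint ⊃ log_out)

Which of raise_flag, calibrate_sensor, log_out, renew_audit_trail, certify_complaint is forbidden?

raise_flag

Premise 7, F(run_backup), is equivalent to O(~run_backup).
Premise 4, O(escrow_roster ⊃ run_backup), contraposes to O(~run_backup ⊃ ~escrow_roster); with O(~run_backup) we get O(~escrow_roster).
Premise 2 is O(~escrow_roster ⊃ renew_audit_trail); since O(~escrow_roster), deontic closure gives O(renew_audit_trail).
Premise 6, O(authorize_schedule ⊃ ~renew_audit_trail), contraposes to O(renew_audit_trail ⊃ ~authorize_schedule); with O(renew_audit_trail) we get O(~authorize_schedule).
The contrapositive of premise 5 (O(~calibrate_sensor ⊃ authorize_schedule)) is O(~authorize_schedule ⊃ calibrate_sensor), and O(~authorize_schedule) is already established, so O(calibrate_sensor).
Premise 8, O(raise_flag ⊃ ~calibrate_sensor), contraposes to O(calibrate_sensor ⊃ ~raise_flag); with O(calibrate_sensor) we get O(~raise_flag).
So O(~raise_flag) holds, i.e. raise_flag is forbidden. None of the other listed options is forbidden under the premises.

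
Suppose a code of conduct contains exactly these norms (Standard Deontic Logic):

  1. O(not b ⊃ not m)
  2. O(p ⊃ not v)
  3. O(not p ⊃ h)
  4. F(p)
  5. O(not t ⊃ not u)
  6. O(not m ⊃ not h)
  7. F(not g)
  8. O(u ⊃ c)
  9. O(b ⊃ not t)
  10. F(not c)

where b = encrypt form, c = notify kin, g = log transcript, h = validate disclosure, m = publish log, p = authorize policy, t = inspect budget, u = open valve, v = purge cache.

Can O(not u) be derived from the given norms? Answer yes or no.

Yes

F(p) at premise 4 means O(not p).
With premise 3, O(not p ⊃ h), the K-axiom yields O(h).
Premise 6 is O(not m ⊃ not h); contrapositively O(h ⊃ m). Since O(h) holds, K gives O(m).
Premise 1 is O(not b ⊃ not m); contrapositively O(m ⊃ b). Since O(m) holds, K gives O(b).
Applying K to premise 9 (O(b ⊃ not t)) and O(b) yields O(not t).
Applying K to premise 5 (O(not t ⊃ not u)) and O(not t) yields O(not u).
Premises 2, 7, 8, 10 do not contribute to this derivation.
So O(not u) follows.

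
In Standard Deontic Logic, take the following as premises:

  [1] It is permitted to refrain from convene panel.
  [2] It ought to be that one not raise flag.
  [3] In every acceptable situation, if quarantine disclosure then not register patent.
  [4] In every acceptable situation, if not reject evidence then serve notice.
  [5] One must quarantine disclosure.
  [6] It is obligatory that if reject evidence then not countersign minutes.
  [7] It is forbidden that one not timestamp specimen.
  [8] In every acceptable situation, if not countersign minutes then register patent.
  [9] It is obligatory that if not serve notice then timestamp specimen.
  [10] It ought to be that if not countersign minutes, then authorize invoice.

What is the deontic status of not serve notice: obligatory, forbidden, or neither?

Premise 5 gives O(quarantine_disclosure).
Applying K to premise 3 (O(quarantine_disclosure → ¬register_patent)) and O(quarantine_disclosure) yields O(¬register_patent).
Premise 8, O(¬countersign_minutes → register_patent), contraposes to O(¬register_patent → countersign_minutes); with O(¬register_patent) we get O(countersign_minutes).
The contrapositive of premise 6 (O(reject_evidence → ¬countersign_minutes)) is O(countersign_minutes → ¬reject_evidence), and O(countersign_minutes) is already established, so O(¬reject_evidence).
Applying K to premise 4 (O(¬reject_evidence → serve_notice)) and O(¬reject_evidence) yields O(serve_notice).
Premises 1, 2, 7, 9, 10 do not contribute to this derivation.
Thus O(serve_notice), which is F(¬serve_notice): ¬serve_notice is forbidden.

Forbidden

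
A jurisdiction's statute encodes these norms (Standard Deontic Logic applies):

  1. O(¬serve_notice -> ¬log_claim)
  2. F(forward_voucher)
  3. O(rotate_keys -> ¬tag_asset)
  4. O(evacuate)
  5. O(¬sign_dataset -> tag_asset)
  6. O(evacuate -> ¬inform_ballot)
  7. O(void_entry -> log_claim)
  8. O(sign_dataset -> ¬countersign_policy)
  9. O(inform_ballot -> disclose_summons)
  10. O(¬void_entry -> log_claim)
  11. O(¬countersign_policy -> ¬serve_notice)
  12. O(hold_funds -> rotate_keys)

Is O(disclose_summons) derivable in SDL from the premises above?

Premise 9 is O(inform_ballot -> disclose_summons), but O(inform_ballot) is not derivable from the premises, so it does not yield O(disclose_summons).
No other premise forces O(disclose_summons). An ideal world satisfying every premise can still have disclose_summons false, so O(disclose_summons) is not derivable.

No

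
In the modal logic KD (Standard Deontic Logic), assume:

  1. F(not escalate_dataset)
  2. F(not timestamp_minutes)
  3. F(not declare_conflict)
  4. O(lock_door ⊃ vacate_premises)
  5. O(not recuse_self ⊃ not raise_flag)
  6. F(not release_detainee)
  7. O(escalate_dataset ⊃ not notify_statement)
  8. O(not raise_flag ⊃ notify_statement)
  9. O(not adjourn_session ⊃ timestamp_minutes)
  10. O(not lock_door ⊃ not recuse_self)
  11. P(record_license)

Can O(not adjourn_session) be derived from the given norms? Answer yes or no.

No

Premise 9 is O(not adjourn_session ⊃ timestamp_minutes); even if O(timestamp_minutes) held, inferring O(not adjourn_session) would be affirming the consequent — invalid.
No other premise forces O(not adjourn_session). An ideal world satisfying every premise can still have not adjourn_session false, so O(not adjourn_session) is not derivable.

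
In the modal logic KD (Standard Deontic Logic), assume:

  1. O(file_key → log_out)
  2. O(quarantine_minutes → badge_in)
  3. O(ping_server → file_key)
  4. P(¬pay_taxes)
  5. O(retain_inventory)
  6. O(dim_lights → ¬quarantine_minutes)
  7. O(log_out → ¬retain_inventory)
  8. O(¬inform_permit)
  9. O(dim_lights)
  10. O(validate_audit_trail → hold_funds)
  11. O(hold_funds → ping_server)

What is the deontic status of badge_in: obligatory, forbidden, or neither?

Neither

Premise 2 is O(quarantine_minutes → badge_in), but O(quarantine_minutes) is not derivable from the premises, so it does not yield O(badge_in).
No premise or chain of K-axiom applications forces O(badge_in), and none forces O(¬badge_in). So badge_in is neither obligatory nor forbidden under these norms.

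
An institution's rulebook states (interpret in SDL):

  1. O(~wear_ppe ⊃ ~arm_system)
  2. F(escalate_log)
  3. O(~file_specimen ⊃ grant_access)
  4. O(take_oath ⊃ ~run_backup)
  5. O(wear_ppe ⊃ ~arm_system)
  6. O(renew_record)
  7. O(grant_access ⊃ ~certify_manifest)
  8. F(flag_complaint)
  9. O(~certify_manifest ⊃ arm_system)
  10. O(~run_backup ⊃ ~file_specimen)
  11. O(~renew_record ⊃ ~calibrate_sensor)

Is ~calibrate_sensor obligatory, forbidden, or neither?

Neither

Premise 11 is O(~renew_record ⊃ ~calibrate_sensor), but O(~renew_record) is not derivable from the premises, so it does not yield O(~calibrate_sensor).
No premise or chain of K-axiom applications forces O(~calibrate_sensor), and none forces O(calibrate_sensor). So ~calibrate_sensor is neither obligatory nor forbidden under these norms.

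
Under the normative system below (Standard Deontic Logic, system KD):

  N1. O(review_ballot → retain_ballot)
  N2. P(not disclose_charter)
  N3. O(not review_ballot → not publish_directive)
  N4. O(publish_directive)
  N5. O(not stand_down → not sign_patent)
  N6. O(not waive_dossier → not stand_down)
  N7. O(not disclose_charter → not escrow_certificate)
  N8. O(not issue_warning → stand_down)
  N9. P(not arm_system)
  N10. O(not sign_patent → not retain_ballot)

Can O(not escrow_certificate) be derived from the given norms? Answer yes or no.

Premise 7 is O(not disclose_charter → not escrow_certificate), but O(not disclose_charter) is not derivable from the premises (the permission P(not disclose_charter) asserts only not O(disclose_charter), not O(not disclose_charter)), so it does not yield O(not escrow_certificate).
No other premise forces O(not escrow_certificate). An ideal world satisfying every premise can still have not escrow_certificate false, so O(not escrow_certificate) is not derivable.

No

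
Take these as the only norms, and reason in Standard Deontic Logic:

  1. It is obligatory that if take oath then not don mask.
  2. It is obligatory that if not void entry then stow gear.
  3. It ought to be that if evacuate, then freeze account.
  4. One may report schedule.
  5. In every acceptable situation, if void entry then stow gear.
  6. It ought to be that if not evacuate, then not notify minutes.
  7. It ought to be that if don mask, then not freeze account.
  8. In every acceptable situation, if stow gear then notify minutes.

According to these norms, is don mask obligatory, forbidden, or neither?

Premises 2 and 5 are O(¬void_entry → stow_gear) and O(void_entry → stow_gear); every ideal world satisfies ¬void_entry or void_entry, so in either case stow_gear holds — hence O(stow_gear).
With premise 8, O(stow_gear → notify_minutes), the K-axiom yields O(notify_minutes).
The contrapositive of premise 6 (O(¬evacuate → ¬notify_minutes)) is O(notify_minutes → evacuate), and O(notify_minutes) is already established, so O(evacuate).
From O(evacuate) and premise 3, O(evacuate → freeze_account), we obtain O(freeze_account).
The contrapositive of premise 7 (O(don_mask → ¬freeze_account)) is O(freeze_account → ¬don_mask), and O(freeze_account) is already established, so O(¬don_mask).
Premises 1, 4 do not contribute to this derivation.
Thus O(¬don_mask), which is F(don_mask): don_mask is forbidden.

Forbidden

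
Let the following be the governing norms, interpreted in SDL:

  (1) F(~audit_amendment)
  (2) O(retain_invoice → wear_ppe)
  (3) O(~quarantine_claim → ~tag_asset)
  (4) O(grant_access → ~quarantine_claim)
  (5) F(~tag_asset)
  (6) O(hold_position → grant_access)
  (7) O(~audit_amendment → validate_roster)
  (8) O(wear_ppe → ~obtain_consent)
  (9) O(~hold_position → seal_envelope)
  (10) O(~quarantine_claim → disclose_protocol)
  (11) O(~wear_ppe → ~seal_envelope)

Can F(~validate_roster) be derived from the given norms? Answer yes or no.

No

Premise 7 is O(~audit_amendment → validate_roster), but O(~audit_amendment) is not derivable from the premises, so it does not yield O(validate_roster).
No other premise forces O(validate_roster). An ideal world satisfying every premise can still have ~validate_roster true, so F(~validate_roster) is not derivable.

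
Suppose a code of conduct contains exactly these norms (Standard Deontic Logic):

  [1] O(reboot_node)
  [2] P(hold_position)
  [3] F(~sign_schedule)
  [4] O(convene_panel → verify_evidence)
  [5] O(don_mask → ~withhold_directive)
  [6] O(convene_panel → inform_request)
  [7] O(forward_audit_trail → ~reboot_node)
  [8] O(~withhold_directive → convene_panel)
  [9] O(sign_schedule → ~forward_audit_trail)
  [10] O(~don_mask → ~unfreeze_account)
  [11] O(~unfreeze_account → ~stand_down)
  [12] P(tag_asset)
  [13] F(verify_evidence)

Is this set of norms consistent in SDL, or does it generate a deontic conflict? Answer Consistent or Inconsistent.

Consistent

Premise 7 is O(forward_audit_trail → ~reboot_node), but O(forward_audit_trail) is not derivable from the premises, so it does not yield O(~reboot_node).
So O(~reboot_node) is not derivable, and the apparent clash with O(reboot_node) does not arise.
A world satisfying every obligation exists (e.g. convene_panel=false, don_mask=false, forward_audit_trail=false, hold_position=false, inform_request=false, reboot_node=true, sign_schedule=true, stand_down=false, tag_asset=false, unfreeze_account=false, verify_evidence=false, withhold_directive=true); no atom is both obligatory and forbidden, so the set is consistent.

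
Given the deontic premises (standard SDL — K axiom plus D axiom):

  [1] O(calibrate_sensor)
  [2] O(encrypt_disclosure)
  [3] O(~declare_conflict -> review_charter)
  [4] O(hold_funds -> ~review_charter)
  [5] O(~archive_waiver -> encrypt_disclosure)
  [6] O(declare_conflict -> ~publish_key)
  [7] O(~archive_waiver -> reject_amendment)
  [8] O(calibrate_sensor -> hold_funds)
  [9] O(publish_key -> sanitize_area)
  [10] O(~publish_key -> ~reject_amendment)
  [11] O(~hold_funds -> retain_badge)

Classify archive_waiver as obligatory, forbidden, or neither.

Premise 1 states O(calibrate_sensor) outright.
Premise 8 is O(calibrate_sensor -> hold_funds); since O(calibrate_sensor), deontic closure gives O(hold_funds).
Applying K to premise 4 (O(hold_funds -> ~review_charter)) and O(hold_funds) yields O(~review_charter).
Premise 3 is O(~declare_conflict -> review_charter); contrapositively O(~review_charter -> declare_conflict). Since O(~review_charter) holds, K gives O(declare_conflict).
From O(declare_conflict) and premise 6, O(declare_conflict -> ~publish_key), we obtain O(~publish_key).
Premise 10 is O(~publish_key -> ~reject_amendment); since O(~publish_key), deontic closure gives O(~reject_amendment).
Premise 7 is O(~archive_waiver -> reject_amendment); contrapositively O(~reject_amendment -> archive_waiver). Since O(~reject_amendment) holds, K gives O(archive_waiver).
Premises 2, 5, 9, 11 do not contribute to this derivation.
Hence archive_waiver is obligatory.

Obligatory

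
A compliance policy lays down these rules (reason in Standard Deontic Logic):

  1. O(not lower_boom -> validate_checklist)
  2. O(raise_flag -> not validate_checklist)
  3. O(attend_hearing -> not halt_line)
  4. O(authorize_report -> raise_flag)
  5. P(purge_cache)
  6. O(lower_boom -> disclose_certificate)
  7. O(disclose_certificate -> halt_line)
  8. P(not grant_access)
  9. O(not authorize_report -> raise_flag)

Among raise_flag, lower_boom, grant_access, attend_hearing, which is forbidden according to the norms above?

attend_hearing

By case analysis on not authorize_report: premise 9 gives O(not authorize_report -> raise_flag) and premise 4 gives O(authorize_report -> raise_flag), so O(raise_flag) either way.
Premise 2 is O(raise_flag -> not validate_checklist); since O(raise_flag), deontic closure gives O(not validate_checklist).
Premise 1, O(not lower_boom -> validate_checklist), contraposes to O(not validate_checklist -> lower_boom); with O(not validate_checklist) we get O(lower_boom).
With premise 6, O(lower_boom -> disclose_certificate), the K-axiom yields O(disclose_certificate).
With premise 7, O(disclose_certificate -> halt_line), the K-axiom yields O(halt_line).
Premise 3, O(attend_hearing -> not halt_line), contraposes to O(halt_line -> not attend_hearing); with O(halt_line) we get O(not attend_hearing).
So O(not attend_hearing) holds, i.e. attend_hearing is forbidden. None of the other listed options is forbidden under the premises.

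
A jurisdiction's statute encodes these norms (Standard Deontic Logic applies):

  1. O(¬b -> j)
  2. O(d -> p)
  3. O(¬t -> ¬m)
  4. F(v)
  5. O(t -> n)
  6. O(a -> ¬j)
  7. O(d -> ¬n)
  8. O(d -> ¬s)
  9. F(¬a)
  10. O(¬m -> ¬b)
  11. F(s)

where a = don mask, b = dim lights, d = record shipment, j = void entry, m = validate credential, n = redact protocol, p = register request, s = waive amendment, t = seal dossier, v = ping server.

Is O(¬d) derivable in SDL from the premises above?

Yes

Premise 9 is F(¬a), i.e. O(a).
Premise 6 is O(a -> ¬j); since O(a), deontic closure gives O(¬j).
The contrapositive of premise 1 (O(¬b -> j)) is O(¬j -> b), and O(¬j) is already established, so O(b).
Premise 10, O(¬m -> ¬b), contraposes to O(b -> m); with O(b) we get O(m).
Premise 3, O(¬t -> ¬m), contraposes to O(m -> t); with O(m) we get O(t).
Applying K to premise 5 (O(t -> n)) and O(t) yields O(n).
Premise 7 is O(d -> ¬n); contrapositively O(n -> ¬d). Since O(n) holds, K gives O(¬d).
Premises 2, 4, 8, 11 do not contribute to this derivation.
So O(¬d) follows.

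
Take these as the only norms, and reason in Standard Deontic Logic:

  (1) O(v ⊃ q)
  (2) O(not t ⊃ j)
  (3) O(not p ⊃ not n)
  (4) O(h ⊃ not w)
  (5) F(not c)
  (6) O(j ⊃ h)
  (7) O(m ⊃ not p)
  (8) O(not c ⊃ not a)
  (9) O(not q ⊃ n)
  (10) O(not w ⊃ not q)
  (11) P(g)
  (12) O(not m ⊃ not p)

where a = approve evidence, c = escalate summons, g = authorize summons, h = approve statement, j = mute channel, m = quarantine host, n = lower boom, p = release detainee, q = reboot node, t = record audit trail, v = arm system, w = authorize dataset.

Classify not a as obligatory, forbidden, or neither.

Neither

Premise 8 is O(not c ⊃ not a), but O(not c) is not derivable from the premises, so it does not yield O(not a).
No premise or chain of K-axiom applications forces O(not a), and none forces O(a). So not a is neither obligatory nor forbidden under these norms.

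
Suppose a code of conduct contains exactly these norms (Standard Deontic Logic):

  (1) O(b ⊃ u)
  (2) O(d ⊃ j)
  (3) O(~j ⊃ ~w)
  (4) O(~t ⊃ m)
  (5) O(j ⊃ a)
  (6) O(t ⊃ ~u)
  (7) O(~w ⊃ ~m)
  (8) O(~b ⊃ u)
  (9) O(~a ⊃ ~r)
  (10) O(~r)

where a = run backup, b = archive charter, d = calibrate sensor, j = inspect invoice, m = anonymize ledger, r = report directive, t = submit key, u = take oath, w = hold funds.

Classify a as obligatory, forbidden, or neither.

Obligatory

Premises 8 and 1 cover both cases: O(~b ⊃ u) and O(b ⊃ u). Since ~b ∨ b is a tautology, O(u) follows.
The contrapositive of premise 6 (O(t ⊃ ~u)) is O(u ⊃ ~t), and O(u) is already established, so O(~t).
Applying K to premise 4 (O(~t ⊃ m)) and O(~t) yields O(m).
Premise 7 is O(~w ⊃ ~m); contrapositively O(m ⊃ w). Since O(m) holds, K gives O(w).
Premise 3, O(~j ⊃ ~w), contraposes to O(w ⊃ j); with O(w) we get O(j).
With premise 5, O(j ⊃ a), the K-axiom yields O(a).
Premises 2, 9, 10 do not contribute to this derivation.
Hence a is obligatory.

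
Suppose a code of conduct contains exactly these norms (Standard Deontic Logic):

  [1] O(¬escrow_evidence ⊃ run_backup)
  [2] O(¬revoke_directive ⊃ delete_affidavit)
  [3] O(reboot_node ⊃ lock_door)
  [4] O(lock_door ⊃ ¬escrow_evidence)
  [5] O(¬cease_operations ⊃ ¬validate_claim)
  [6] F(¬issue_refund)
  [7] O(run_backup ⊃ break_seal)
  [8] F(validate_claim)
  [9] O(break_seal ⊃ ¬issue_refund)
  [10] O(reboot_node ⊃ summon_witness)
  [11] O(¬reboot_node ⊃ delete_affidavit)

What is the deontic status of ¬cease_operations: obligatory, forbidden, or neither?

Premise 5 is O(¬cease_operations ⊃ ¬validate_claim); even if O(¬validate_claim) held, inferring O(¬cease_operations) would be affirming the consequent — invalid.
No premise or chain of K-axiom applications forces O(¬cease_operations), and none forces O(cease_operations). So ¬cease_operations is neither obligatory nor forbidden under these norms.

Neither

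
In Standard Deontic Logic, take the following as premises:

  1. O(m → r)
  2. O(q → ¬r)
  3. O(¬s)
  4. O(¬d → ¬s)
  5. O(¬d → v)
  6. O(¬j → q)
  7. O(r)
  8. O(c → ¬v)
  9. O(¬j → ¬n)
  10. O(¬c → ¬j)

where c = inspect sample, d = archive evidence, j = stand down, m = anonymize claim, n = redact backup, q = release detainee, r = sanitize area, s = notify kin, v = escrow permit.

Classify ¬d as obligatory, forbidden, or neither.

Premise 7 states O(r) outright.
Premise 2 is O(q → ¬r); contrapositively O(r → ¬q). Since O(r) holds, K gives O(¬q).
The contrapositive of premise 6 (O(¬j → q)) is O(¬q → j), and O(¬q) is already established, so O(j).
The contrapositive of premise 10 (O(¬c → ¬j)) is O(j → c), and O(j) is already established, so O(c).
Premise 8 is O(c → ¬v); since O(c), deontic closure gives O(¬v).
Premise 5 is O(¬d → v); contrapositively O(¬v → d). Since O(¬v) holds, K gives O(d).
Premises 1, 3, 4, 9 do not contribute to this derivation.
Thus O(d), which is F(¬d): ¬d is forbidden.

Forbidden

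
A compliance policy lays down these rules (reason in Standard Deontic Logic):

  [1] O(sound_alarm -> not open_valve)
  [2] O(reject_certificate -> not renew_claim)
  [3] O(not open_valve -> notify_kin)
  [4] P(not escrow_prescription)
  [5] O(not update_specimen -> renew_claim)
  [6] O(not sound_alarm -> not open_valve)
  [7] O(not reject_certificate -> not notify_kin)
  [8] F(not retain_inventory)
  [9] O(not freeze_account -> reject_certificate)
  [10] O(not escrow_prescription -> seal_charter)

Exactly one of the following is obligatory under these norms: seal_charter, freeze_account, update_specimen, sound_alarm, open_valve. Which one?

Premises 1 and 6 cover both cases: O(sound_alarm -> not open_valve) and O(not sound_alarm -> not open_valve). Since sound_alarm ∨ not sound_alarm is a tautology, O(not open_valve) follows.
With premise 3, O(not open_valve -> notify_kin), the K-axiom yields O(notify_kin).
The contrapositive of premise 7 (O(not reject_certificate -> not notify_kin)) is O(notify_kin -> reject_certificate), and O(notify_kin) is already established, so O(reject_certificate).
Applying K to premise 2 (O(reject_certificate -> not renew_claim)) and O(reject_certificate) yields O(not renew_claim).
Premise 5 is O(not update_specimen -> renew_claim); contrapositively O(not renew_claim -> update_specimen). Since O(not renew_claim) holds, K gives O(update_specimen).
So O(update_specimen) holds — update_specimen is obligatory. None of the other listed options is made obligatory by any chain of premises.

update_specimen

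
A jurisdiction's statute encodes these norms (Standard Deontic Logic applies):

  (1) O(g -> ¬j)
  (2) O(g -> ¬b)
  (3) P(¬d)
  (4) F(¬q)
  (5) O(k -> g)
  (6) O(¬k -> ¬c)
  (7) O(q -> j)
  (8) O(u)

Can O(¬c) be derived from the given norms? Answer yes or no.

Yes

Premise 4, F(¬q), is equivalent to O(q).
With premise 7, O(q -> j), the K-axiom yields O(j).
The contrapositive of premise 1 (O(g -> ¬j)) is O(j -> ¬g), and O(j) is already established, so O(¬g).
Premise 5, O(k -> g), contraposes to O(¬g -> ¬k); with O(¬g) we get O(¬k).
From O(¬k) and premise 6, O(¬k -> ¬c), we obtain O(¬c).
Premises 2, 3, 8 do not contribute to this derivation.
So O(¬c) follows.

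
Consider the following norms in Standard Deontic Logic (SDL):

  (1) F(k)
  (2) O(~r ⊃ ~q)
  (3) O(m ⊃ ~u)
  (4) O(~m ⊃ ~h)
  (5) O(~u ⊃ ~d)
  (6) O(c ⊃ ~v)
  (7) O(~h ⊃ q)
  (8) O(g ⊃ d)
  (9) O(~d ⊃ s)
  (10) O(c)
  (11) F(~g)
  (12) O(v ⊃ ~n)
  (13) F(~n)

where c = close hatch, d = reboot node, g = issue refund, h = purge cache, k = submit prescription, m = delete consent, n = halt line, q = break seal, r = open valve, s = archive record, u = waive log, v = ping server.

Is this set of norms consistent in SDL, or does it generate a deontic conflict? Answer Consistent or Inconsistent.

Consistent

Premise 12 is O(v ⊃ ~n), but O(v) is not derivable from the premises, so it does not yield O(~n).
So O(~n) is not derivable, and the apparent clash with O(n) does not arise.
A world satisfying every obligation exists (e.g. c=true, d=true, g=true, h=false, k=false, m=false, n=true, q=true, r=true, s=false, u=true, v=false); no atom is both obligatory and forbidden, so the set is consistent.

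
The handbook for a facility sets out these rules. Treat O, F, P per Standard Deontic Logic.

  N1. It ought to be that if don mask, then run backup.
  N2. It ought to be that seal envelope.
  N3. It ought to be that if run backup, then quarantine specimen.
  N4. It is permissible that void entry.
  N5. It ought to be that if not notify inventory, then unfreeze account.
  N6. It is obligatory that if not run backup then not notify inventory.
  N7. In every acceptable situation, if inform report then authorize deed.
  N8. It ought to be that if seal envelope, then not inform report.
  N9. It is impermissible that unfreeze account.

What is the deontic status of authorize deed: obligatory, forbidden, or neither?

Neither

Premise 7 is O(inform_report → authorize_deed), but O(inform_report) is not derivable from the premises, so it does not yield O(authorize_deed).
No premise or chain of K-axiom applications forces O(authorize_deed), and none forces O(¬authorize_deed). So authorize_deed is neither obligatory nor forbidden under these norms.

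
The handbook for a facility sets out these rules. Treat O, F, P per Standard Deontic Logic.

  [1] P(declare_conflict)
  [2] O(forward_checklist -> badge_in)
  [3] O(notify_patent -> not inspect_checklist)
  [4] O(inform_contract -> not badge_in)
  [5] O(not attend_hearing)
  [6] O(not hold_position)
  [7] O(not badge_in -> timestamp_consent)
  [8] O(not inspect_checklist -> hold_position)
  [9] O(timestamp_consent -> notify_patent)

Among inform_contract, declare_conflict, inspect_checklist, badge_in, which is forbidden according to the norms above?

inform_contract

Premise 6 gives O(not hold_position).
The contrapositive of premise 8 (O(not inspect_checklist -> hold_position)) is O(not hold_position -> inspect_checklist), and O(not hold_position) is already established, so O(inspect_checklist).
Premise 3, O(notify_patent -> not inspect_checklist), contraposes to O(inspect_checklist -> not notify_patent); with O(inspect_checklist) we get O(not notify_patent).
The contrapositive of premise 9 (O(timestamp_consent -> notify_patent)) is O(not notify_patent -> not timestamp_consent), and O(not notify_patent) is already established, so O(not timestamp_consent).
Premise 7 is O(not badge_in -> timestamp_consent); contrapositively O(not timestamp_consent -> badge_in). Since O(not timestamp_consent) holds, K gives O(badge_in).
Premise 4, O(inform_contract -> not badge_in), contraposes to O(badge_in -> not inform_contract); with O(badge_in) we get O(not inform_contract).
So O(not inform_contract) holds, i.e. inform_contract is forbidden. None of the other listed options is forbidden under the premises.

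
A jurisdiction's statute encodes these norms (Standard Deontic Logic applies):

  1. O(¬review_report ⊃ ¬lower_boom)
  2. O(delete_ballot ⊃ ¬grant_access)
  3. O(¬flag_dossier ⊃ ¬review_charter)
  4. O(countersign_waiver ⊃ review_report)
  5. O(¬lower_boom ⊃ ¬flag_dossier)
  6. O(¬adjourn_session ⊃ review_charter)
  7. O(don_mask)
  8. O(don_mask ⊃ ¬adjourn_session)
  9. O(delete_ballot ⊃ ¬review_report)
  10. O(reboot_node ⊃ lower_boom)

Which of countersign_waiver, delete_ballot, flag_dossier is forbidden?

Premise 7 gives O(don_mask).
Premise 8 is O(don_mask ⊃ ¬adjourn_session); since O(don_mask), deontic closure gives O(¬adjourn_session).
With premise 6, O(¬adjourn_session ⊃ review_charter), the K-axiom yields O(review_charter).
Premise 3, O(¬flag_dossier ⊃ ¬review_charter), contraposes to O(review_charter ⊃ flag_dossier); with O(review_charter) we get O(flag_dossier).
Premise 5 is O(¬lower_boom ⊃ ¬flag_dossier); contrapositively O(flag_dossier ⊃ lower_boom). Since O(flag_dossier) holds, K gives O(lower_boom).
Premise 1 is O(¬review_report ⊃ ¬lower_boom); contrapositively O(lower_boom ⊃ review_report). Since O(lower_boom) holds, K gives O(review_report).
The contrapositive of premise 9 (O(delete_ballot ⊃ ¬review_report)) is O(review_report ⊃ ¬delete_ballot), and O(review_report) is already established, so O(¬delete_ballot).
So O(¬delete_ballot) holds, i.e. delete_ballot is forbidden. None of the other listed options is forbidden under the premises.

delete_ballot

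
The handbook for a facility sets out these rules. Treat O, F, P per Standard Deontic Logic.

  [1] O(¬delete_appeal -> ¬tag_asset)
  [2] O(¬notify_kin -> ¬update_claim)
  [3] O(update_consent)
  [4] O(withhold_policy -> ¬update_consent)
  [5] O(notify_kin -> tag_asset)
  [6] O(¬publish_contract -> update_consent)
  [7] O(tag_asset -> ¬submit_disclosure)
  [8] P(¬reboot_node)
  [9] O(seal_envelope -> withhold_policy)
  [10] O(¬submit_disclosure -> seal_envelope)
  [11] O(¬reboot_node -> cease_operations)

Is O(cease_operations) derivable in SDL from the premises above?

Premise 11 is O(¬reboot_node -> cease_operations), but O(¬reboot_node) is not derivable from the premises (the permission P(¬reboot_node) asserts only ¬O(reboot_node), not O(¬reboot_node)), so it does not yield O(cease_operations).
No other premise forces O(cease_operations). An ideal world satisfying every premise can still have cease_operations false, so O(cease_operations) is not derivable.

No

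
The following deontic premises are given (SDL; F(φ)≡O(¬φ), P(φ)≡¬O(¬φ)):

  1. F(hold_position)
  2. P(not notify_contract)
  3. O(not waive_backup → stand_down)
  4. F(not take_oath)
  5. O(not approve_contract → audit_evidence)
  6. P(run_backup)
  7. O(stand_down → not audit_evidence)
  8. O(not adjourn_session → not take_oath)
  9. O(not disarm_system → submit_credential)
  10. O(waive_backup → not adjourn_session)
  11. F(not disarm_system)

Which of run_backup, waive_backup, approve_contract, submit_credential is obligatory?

approve_contract

Premise 4 is F(not take_oath), i.e. O(take_oath).
The contrapositive of premise 8 (O(not adjourn_session → not take_oath)) is O(take_oath → adjourn_session), and O(take_oath) is already established, so O(adjourn_session).
Premise 10, O(waive_backup → not adjourn_session), contraposes to O(adjourn_session → not waive_backup); with O(adjourn_session) we get O(not waive_backup).
From O(not waive_backup) and premise 3, O(not waive_backup → stand_down), we obtain O(stand_down).
With premise 7, O(stand_down → not audit_evidence), the K-axiom yields O(not audit_evidence).
The contrapositive of premise 5 (O(not approve_contract → audit_evidence)) is O(not audit_evidence → approve_contract), and O(not audit_evidence) is already established, so O(approve_contract).
So O(approve_contract) holds — approve_contract is obligatory. None of the other listed options is made obligatory by any chain of premises.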